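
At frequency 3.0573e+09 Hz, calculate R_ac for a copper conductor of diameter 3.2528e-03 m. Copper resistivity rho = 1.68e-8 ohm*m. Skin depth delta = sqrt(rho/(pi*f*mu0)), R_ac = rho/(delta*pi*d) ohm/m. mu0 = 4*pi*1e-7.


delta = sqrt(1.68e-8 / (pi * 3.0573e+09 * 4*pi*1e-7)) = 1.179793e-06 m
R_ac = 1.68e-8 / (1.179793e-06 * pi * 3.2528e-03) = 1.393 ohm/m

1.393 ohm/m


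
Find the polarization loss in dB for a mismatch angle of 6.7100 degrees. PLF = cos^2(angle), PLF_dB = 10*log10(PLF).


PLF_linear = cos^2(6.7100 deg) = 0.9863475
PLF_dB = 10 * log10(0.9863475) = -0.05970 dB

-0.05970 dB


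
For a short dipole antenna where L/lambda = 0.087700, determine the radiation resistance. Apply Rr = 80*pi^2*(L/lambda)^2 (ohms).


Rr = 80 * pi^2 * (0.087700)^2 = 80 * 9.869604 * 7.691290e-03 = 6.073 ohm

6.073 ohm


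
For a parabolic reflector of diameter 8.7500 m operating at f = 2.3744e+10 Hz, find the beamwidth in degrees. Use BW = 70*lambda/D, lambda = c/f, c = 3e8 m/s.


lambda = c / f = 3.0000e+08 / 2.3744e+10 = 0.01263477 m
BW = 70 * 0.01263477 / 8.7500 = 0.1011 deg

0.1011 deg


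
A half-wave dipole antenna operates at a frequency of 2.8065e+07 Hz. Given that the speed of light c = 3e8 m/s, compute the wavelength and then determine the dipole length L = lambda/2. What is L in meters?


lambda = c / f = 3.0000e+08 / 2.8065e+07 = 10.68947 m
L = lambda / 2 = 10.68947 / 2 = 5.345 m

5.345 m


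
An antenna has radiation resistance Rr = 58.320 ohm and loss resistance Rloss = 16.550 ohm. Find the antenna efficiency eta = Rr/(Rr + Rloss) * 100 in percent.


eta = 58.320 / (58.320 + 16.550) * 100 = 77.90%

77.90%


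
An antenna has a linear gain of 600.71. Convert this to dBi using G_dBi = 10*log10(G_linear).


G_dBi = 10 * log10(600.71) = 27.79 dBi

27.79 dBi


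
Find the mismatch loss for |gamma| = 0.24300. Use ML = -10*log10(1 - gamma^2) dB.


ML = -10 * log10(1 - 0.24300^2) = -10 * log10(0.940951) = 0.2643 dB

0.2643 dB


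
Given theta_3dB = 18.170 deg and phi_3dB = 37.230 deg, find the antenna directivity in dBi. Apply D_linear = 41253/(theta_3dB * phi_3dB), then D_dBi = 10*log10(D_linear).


D_linear = 41253 / (18.170 * 37.230) = 60.98283
D_dBi = 10 * log10(60.98283) = 17.85 dBi

17.85 dBi


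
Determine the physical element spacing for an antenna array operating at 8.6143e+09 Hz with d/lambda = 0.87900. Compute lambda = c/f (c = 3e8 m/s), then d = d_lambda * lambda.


lambda = c / f = 3.0000e+08 / 8.6143e+09 = 0.03482581 m
d = 0.87900 * 0.03482581 = 0.03061 m

0.03061 m


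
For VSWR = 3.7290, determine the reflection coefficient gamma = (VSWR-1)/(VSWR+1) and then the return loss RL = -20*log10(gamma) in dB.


gamma = (3.7290 - 1) / (3.7290 + 1) = 0.5770776
RL = -20 * log10(0.5770776) = 4.775 dB

4.775 dB


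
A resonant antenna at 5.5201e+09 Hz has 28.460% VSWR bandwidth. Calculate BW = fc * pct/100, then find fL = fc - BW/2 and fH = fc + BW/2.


BW = 5.5201e+09 * 28.460/100 = 1.571020e+09 Hz
fL = 5.5201e+09 - 1.571020e+09/2 = 4.735e+09 Hz
fH = 5.5201e+09 + 1.571020e+09/2 = 6.306e+09 Hz

BW=1.571e+09 Hz, fL=4.735e+09 Hz, fH=6.306e+09 Hz


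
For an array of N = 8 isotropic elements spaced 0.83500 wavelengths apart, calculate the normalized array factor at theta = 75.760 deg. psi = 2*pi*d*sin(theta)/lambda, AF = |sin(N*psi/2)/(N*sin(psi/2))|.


psi = 2*pi*0.83500*sin(75.760 deg) = 5.085256 rad
AF = |sin(8*5.085256/2) / (8*sin(5.085256/2))| = 0.2210

0.2210


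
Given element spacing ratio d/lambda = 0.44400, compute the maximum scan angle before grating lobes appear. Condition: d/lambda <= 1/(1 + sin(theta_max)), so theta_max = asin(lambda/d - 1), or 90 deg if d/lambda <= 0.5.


lambda/d - 1 = 1/0.44400 - 1 = 1.252252 >= 1
d/lambda <= 0.5, so the array can scan to endfire without grating lobes: theta_max = 90 deg

90 deg


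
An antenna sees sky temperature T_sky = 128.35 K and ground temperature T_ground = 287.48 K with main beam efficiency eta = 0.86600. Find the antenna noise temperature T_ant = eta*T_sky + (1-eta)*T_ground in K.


T_ant = 0.86600 * 128.35 + (1 - 0.86600) * 287.48 = 149.7 K

149.7 K


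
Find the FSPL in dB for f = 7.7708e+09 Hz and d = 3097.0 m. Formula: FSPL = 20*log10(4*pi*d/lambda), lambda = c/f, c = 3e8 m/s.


lambda = c / f = 3.0000e+08 / 7.7708e+09 = 0.03860606 m
FSPL = 20 * log10(4*pi*3097.0/0.03860606) = 120.1 dB

120.1 dB


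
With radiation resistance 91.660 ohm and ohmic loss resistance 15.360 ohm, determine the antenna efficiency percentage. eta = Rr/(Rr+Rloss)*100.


eta = 91.660 / (91.660 + 15.360) * 100 = 85.65%

85.65%


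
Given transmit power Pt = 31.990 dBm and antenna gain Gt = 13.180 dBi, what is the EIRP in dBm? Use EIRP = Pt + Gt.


EIRP = Pt + Gt = 31.990 + 13.180 = 45.17 dBm

45.17 dBm


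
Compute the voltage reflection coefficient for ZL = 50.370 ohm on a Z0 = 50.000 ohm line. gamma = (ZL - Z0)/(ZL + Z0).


gamma = (50.370 - 50.000) / (50.370 + 50.000) = 3.686e-03

3.686e-03


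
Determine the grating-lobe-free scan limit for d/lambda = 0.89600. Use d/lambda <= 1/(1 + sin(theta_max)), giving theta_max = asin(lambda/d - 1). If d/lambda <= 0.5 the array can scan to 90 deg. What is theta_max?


lambda/d - 1 = 1/0.89600 - 1 = 0.1160714
theta_max = asin(0.1160714) = 6.665 deg

6.665 deg


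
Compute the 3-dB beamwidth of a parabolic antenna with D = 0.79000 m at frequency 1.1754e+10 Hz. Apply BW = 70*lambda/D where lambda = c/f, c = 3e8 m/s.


lambda = c / f = 3.0000e+08 / 1.1754e+10 = 0.02552323 m
BW = 70 * 0.02552323 / 0.79000 = 2.262 deg

2.262 deg


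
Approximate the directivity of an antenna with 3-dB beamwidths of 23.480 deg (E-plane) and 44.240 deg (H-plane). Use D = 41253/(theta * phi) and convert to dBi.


D_linear = 41253 / (23.480 * 44.240) = 39.71388
D_dBi = 10 * log10(39.71388) = 15.99 dBi

15.99 dBi


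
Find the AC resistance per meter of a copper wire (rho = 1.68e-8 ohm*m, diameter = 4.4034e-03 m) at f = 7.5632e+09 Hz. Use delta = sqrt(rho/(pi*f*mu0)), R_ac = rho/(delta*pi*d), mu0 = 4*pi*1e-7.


delta = sqrt(1.68e-8 / (pi * 7.5632e+09 * 4*pi*1e-7)) = 7.501049e-07 m
R_ac = 1.68e-8 / (7.501049e-07 * pi * 4.4034e-03) = 1.619 ohm/m

1.619 ohm/m


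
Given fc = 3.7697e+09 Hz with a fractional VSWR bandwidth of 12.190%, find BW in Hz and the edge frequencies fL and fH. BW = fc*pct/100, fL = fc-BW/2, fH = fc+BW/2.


BW = 3.7697e+09 * 12.190/100 = 4.595264e+08 Hz
fL = 3.7697e+09 - 4.595264e+08/2 = 3.540e+09 Hz
fH = 3.7697e+09 + 4.595264e+08/2 = 3.999e+09 Hz

BW=4.595e+08 Hz, fL=3.540e+09 Hz, fH=3.999e+09 Hz


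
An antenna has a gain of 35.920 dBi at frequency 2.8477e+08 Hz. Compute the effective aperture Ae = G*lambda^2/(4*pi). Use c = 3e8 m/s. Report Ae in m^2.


lambda = c / f = 3.0000e+08 / 2.8477e+08 = 1.053482 m
G_linear = 10^(35.920/10) = 3908.409
Ae = G_linear * lambda^2 / (4*pi) = 3908.409 * 1.053482^2 / (4*pi) = 345.2 m^2

345.2 m^2


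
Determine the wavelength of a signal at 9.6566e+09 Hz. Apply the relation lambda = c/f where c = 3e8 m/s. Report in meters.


lambda = c / f = 3.0000e+08 / 9.6566e+09 = 0.03107 m

0.03107 m


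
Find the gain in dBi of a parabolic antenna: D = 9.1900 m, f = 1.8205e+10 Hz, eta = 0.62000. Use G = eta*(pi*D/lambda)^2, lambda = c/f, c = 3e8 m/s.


lambda = c / f = 3.0000e+08 / 1.8205e+10 = 0.01647899 m
G_linear = 0.62000 * (pi * 9.1900 / 0.01647899)^2 = 1.903099e+06
G_dBi = 10 * log10(1.903099e+06) = 62.79 dBi

62.79 dBi


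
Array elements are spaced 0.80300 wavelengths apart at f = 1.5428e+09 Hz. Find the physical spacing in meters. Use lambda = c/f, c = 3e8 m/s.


lambda = c / f = 3.0000e+08 / 1.5428e+09 = 0.1944516 m
d = 0.80300 * 0.1944516 = 0.1561 m

0.1561 m


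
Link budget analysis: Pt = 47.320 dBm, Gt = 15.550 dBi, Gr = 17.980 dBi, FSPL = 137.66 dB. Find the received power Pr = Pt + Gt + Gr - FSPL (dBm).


Pr = 47.320 + 15.550 + 17.980 - 137.66 = -56.81 dBm

-56.81 dBm


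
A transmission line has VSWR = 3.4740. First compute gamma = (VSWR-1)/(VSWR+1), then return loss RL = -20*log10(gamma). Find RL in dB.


gamma = (3.4740 - 1) / (3.4740 + 1) = 0.5529727
RL = -20 * log10(0.5529727) = 5.146 dB

5.146 dB


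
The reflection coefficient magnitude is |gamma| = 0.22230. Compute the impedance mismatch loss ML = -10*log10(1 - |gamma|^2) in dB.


ML = -10 * log10(1 - 0.22230^2) = -10 * log10(0.95058271) = 0.2201 dB

0.2201 dB


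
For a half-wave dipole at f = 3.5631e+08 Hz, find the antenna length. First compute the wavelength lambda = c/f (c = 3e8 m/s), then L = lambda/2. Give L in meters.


lambda = c / f = 3.0000e+08 / 3.5631e+08 = 0.8419635 m
L = lambda / 2 = 0.8419635 / 2 = 0.4210 m

0.4210 m


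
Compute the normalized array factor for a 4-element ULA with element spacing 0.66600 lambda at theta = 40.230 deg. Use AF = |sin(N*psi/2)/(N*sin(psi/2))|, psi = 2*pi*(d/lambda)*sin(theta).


psi = 2*pi*0.66600*sin(40.230 deg) = 2.702656 rad
AF = |sin(4*2.702656/2) / (4*sin(2.702656/2))| = 0.1971

0.1971


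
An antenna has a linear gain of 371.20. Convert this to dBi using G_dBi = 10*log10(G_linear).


G_dBi = 10 * log10(371.20) = 25.70 dBi

25.70 dBi


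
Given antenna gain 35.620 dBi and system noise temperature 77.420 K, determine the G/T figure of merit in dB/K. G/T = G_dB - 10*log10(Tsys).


G/T = 35.620 - 10*log10(77.420) = 35.620 - 18.88853 = 16.73 dB/K

16.73 dB/K


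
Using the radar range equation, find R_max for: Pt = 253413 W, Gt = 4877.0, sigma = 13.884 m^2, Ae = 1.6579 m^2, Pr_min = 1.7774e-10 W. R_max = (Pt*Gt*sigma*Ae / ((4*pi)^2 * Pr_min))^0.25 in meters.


R^4 = 253413*4877.0*13.884*1.6579 / ((4*pi)^2 * 1.7774e-10) = 1.013561e+18
R_max = 1.013561e+18^0.25 = 31729 m

31729 m


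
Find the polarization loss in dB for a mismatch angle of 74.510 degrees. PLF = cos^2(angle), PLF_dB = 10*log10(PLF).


PLF_linear = cos^2(74.510 deg) = 0.07132648
PLF_dB = 10 * log10(0.07132648) = -11.47 dB

-11.47 dB


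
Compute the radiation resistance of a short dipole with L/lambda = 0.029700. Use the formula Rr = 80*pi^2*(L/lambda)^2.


Rr = 80 * pi^2 * (0.029700)^2 = 80 * 9.869604 * 8.820900e-04 = 0.6965 ohm

0.6965 ohm


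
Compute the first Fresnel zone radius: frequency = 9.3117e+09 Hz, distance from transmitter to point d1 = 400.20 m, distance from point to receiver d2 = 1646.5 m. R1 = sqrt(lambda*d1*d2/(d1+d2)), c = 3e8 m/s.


lambda = c / f = 3.0000e+08 / 9.3117e+09 = 0.03221753 m
R1 = sqrt(0.03221753 * 400.20 * 1646.5 / (400.20 + 1646.5)) = 3.221 m

3.221 m


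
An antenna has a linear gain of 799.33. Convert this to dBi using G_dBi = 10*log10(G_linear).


G_dBi = 10 * log10(799.33) = 29.03 dBi

29.03 dBi


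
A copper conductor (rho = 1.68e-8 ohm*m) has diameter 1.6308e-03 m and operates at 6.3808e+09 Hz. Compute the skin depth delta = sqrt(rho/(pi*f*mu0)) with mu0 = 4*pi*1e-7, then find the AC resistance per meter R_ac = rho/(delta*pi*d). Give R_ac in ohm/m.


delta = sqrt(1.68e-8 / (pi * 6.3808e+09 * 4*pi*1e-7)) = 8.166523e-07 m
R_ac = 1.68e-8 / (8.166523e-07 * pi * 1.6308e-03) = 4.015 ohm/m

4.015 ohm/m


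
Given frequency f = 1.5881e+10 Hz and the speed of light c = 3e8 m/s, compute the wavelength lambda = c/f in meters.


lambda = c / f = 3.0000e+08 / 1.5881e+10 = 0.01889 m

0.01889 m


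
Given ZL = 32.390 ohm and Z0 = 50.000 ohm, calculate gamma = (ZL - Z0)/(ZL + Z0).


gamma = (32.390 - 50.000) / (32.390 + 50.000) = -0.2137

-0.2137


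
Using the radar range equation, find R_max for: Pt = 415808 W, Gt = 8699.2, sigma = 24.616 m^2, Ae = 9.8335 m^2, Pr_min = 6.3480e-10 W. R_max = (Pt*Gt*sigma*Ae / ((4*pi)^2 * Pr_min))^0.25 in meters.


R^4 = 415808*8699.2*24.616*9.8335 / ((4*pi)^2 * 6.3480e-10) = 8.734562e+18
R_max = 8.734562e+18^0.25 = 54364 m

54364 m


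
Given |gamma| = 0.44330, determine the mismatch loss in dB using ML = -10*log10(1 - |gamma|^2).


ML = -10 * log10(1 - 0.44330^2) = -10 * log10(0.80348511) = 0.9502 dB

0.9502 dB


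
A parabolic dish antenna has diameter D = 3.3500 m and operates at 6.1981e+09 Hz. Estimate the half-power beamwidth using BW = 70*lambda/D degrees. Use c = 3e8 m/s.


lambda = c / f = 3.0000e+08 / 6.1981e+09 = 0.04840193 m
BW = 70 * 0.04840193 / 3.3500 = 1.011 deg

1.011 deg


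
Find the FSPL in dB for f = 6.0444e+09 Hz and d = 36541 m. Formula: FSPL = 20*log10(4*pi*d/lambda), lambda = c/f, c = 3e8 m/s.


lambda = c / f = 3.0000e+08 / 6.0444e+09 = 0.04963272 m
FSPL = 20 * log10(4*pi*36541/0.04963272) = 139.3 dB

139.3 dB


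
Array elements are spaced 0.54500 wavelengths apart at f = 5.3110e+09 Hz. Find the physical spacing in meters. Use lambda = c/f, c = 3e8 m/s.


lambda = c / f = 3.0000e+08 / 5.3110e+09 = 0.05648654 m
d = 0.54500 * 0.05648654 = 0.03079 m

0.03079 m


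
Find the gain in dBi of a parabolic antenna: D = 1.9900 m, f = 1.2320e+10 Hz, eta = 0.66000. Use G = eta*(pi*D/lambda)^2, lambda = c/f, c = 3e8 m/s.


lambda = c / f = 3.0000e+08 / 1.2320e+10 = 0.02435065 m
G_linear = 0.66000 * (pi * 1.9900 / 0.02435065)^2 = 43503.95
G_dBi = 10 * log10(43503.95) = 46.39 dBi

46.39 dBi


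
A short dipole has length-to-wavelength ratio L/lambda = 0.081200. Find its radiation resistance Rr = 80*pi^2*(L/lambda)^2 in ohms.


Rr = 80 * pi^2 * (0.081200)^2 = 80 * 9.869604 * 6.593440e-03 = 5.206 ohm

5.206 ohm


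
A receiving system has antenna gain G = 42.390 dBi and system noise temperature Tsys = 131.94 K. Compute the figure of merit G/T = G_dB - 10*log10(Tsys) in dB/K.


G/T = 42.390 - 10*log10(131.94) = 42.390 - 21.20376 = 21.19 dB/K

21.19 dB/K


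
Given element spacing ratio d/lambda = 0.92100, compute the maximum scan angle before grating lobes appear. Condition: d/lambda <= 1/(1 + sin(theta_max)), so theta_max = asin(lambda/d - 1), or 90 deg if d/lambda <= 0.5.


lambda/d - 1 = 1/0.92100 - 1 = 0.08577633
theta_max = asin(0.08577633) = 4.921 deg

4.921 deg


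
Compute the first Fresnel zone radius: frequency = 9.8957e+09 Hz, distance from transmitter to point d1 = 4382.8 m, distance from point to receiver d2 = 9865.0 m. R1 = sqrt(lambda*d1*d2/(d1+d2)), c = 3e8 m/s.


lambda = c / f = 3.0000e+08 / 9.8957e+09 = 0.03031620 m
R1 = sqrt(0.03031620 * 4382.8 * 9865.0 / (4382.8 + 9865.0)) = 9.592 m

9.592 m


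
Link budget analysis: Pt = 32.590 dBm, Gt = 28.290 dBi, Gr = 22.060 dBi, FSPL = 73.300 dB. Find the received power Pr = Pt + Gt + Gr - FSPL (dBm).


Pr = 32.590 + 28.290 + 22.060 - 73.300 = 9.64 dBm

9.64 dBm


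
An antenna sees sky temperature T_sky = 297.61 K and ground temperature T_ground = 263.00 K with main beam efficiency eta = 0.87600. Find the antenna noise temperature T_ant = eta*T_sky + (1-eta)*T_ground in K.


T_ant = 0.87600 * 297.61 + (1 - 0.87600) * 263.00 = 293.3 K

293.3 K


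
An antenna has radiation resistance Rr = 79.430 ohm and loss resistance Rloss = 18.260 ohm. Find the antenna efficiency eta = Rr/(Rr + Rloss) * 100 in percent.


eta = 79.430 / (79.430 + 18.260) * 100 = 81.31%

81.31%


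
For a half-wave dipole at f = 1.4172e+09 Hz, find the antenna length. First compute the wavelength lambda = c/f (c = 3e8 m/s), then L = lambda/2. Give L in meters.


lambda = c / f = 3.0000e+08 / 1.4172e+09 = 0.2116850 m
L = lambda / 2 = 0.2116850 / 2 = 0.1058 m

0.1058 m


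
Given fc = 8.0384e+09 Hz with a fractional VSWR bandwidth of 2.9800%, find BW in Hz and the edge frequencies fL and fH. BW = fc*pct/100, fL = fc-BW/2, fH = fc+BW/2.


BW = 8.0384e+09 * 2.9800/100 = 2.395443e+08 Hz
fL = 8.0384e+09 - 2.395443e+08/2 = 7.919e+09 Hz
fH = 8.0384e+09 + 2.395443e+08/2 = 8.158e+09 Hz

BW=2.395e+08 Hz, fL=7.919e+09 Hz, fH=8.158e+09 Hz


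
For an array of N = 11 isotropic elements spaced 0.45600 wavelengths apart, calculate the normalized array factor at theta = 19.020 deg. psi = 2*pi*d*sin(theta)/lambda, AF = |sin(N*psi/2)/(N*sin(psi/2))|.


psi = 2*pi*0.45600*sin(19.020 deg) = 0.9337415 rad
AF = |sin(11*0.9337415/2) / (11*sin(0.9337415/2))| = 0.1842

0.1842


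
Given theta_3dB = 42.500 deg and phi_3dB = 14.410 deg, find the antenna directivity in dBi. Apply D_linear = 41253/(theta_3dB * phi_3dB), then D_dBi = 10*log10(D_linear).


D_linear = 41253 / (42.500 * 14.410) = 67.36008
D_dBi = 10 * log10(67.36008) = 18.28 dBi

18.28 dBi


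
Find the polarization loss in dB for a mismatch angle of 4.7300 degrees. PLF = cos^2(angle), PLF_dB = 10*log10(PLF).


PLF_linear = cos^2(4.7300 deg) = 0.9932003
PLF_dB = 10 * log10(0.9932003) = -0.02963 dB

-0.02963 dB


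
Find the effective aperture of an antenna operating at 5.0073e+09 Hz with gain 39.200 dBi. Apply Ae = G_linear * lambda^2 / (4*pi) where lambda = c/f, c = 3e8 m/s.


lambda = c / f = 3.0000e+08 / 5.0073e+09 = 0.05991253 m
G_linear = 10^(39.200/10) = 8317.638
Ae = G_linear * lambda^2 / (4*pi) = 8317.638 * 0.05991253^2 / (4*pi) = 2.376 m^2

2.376 m^2


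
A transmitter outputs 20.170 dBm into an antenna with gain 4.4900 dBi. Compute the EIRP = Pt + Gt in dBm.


EIRP = Pt + Gt = 20.170 + 4.4900 = 24.66 dBm

24.66 dBm


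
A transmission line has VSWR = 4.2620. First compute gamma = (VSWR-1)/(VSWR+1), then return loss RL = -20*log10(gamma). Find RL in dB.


gamma = (4.2620 - 1) / (4.2620 + 1) = 0.6199164
RL = -20 * log10(0.6199164) = 4.153 dB

4.153 dB


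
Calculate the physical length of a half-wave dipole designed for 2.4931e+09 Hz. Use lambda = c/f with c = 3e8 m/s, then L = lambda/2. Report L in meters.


lambda = c / f = 3.0000e+08 / 2.4931e+09 = 0.1203321 m
L = lambda / 2 = 0.1203321 / 2 = 0.06017 m

0.06017 m


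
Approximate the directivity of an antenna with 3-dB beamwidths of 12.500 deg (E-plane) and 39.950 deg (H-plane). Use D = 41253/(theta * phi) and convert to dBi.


D_linear = 41253 / (12.500 * 39.950) = 82.60926
D_dBi = 10 * log10(82.60926) = 19.17 dBi

19.17 dBi


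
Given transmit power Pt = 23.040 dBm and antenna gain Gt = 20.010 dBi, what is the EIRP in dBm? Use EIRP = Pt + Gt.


EIRP = Pt + Gt = 23.040 + 20.010 = 43.05 dBm

43.05 dBm


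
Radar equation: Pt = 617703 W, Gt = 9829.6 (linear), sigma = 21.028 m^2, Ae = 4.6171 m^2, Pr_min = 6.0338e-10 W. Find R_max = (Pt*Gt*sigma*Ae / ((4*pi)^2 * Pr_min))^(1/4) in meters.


R^4 = 617703*9829.6*21.028*4.6171 / ((4*pi)^2 * 6.0338e-10) = 6.186887e+18
R_max = 6.186887e+18^0.25 = 49873 m

49873 m


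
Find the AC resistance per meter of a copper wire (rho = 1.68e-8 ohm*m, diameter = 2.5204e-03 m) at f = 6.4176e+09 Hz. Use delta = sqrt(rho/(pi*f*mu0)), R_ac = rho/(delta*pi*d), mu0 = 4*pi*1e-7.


delta = sqrt(1.68e-8 / (pi * 6.4176e+09 * 4*pi*1e-7)) = 8.143075e-07 m
R_ac = 1.68e-8 / (8.143075e-07 * pi * 2.5204e-03) = 2.606 ohm/m

2.606 ohm/m


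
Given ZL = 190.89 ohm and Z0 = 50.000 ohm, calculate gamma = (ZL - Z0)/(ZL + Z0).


gamma = (190.89 - 50.000) / (190.89 + 50.000) = 0.5849

0.5849


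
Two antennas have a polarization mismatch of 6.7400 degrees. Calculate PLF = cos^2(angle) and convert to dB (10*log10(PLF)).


PLF_linear = cos^2(6.7400 deg) = 0.9862257
PLF_dB = 10 * log10(0.9862257) = -0.06024 dB

-0.06024 dB


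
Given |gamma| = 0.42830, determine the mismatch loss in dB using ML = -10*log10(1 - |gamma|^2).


ML = -10 * log10(1 - 0.42830^2) = -10 * log10(0.81655911) = 0.8801 dB

0.8801 dB


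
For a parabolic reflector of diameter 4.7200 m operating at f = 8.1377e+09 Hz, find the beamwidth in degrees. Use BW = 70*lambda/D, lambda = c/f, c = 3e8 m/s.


lambda = c / f = 3.0000e+08 / 8.1377e+09 = 0.03686545 m
BW = 70 * 0.03686545 / 4.7200 = 0.5467 deg

0.5467 deg


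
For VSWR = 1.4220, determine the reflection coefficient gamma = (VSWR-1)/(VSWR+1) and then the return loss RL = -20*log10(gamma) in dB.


gamma = (1.4220 - 1) / (1.4220 + 1) = 0.1742362
RL = -20 * log10(0.1742362) = 15.18 dB

15.18 dB


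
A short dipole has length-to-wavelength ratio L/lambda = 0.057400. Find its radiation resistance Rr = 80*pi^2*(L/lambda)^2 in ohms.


Rr = 80 * pi^2 * (0.057400)^2 = 80 * 9.869604 * 3.294760e-03 = 2.601 ohm

2.601 ohm


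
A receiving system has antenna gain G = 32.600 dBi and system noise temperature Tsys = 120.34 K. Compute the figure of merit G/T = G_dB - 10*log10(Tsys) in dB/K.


G/T = 32.600 - 10*log10(120.34) = 32.600 - 20.80410 = 11.80 dB/K

11.80 dB/K


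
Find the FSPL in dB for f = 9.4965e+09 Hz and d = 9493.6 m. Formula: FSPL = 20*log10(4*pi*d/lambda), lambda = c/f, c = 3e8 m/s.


lambda = c / f = 3.0000e+08 / 9.4965e+09 = 0.03159059 m
FSPL = 20 * log10(4*pi*9493.6/0.03159059) = 131.5 dB

131.5 dB


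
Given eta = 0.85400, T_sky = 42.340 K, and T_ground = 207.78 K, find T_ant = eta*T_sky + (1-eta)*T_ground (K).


T_ant = 0.85400 * 42.340 + (1 - 0.85400) * 207.78 = 66.49 K

66.49 K


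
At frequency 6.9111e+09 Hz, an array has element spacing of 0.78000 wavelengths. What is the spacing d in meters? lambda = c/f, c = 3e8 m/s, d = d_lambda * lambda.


lambda = c / f = 3.0000e+08 / 6.9111e+09 = 0.04340843 m
d = 0.78000 * 0.04340843 = 0.03386 m

0.03386 m


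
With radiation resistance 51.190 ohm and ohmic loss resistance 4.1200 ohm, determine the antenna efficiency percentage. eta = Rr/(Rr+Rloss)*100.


eta = 51.190 / (51.190 + 4.1200) * 100 = 92.55%

92.55%


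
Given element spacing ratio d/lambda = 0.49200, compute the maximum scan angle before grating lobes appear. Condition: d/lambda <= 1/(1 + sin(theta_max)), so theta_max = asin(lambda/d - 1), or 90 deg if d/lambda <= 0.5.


lambda/d - 1 = 1/0.49200 - 1 = 1.032520 >= 1
d/lambda <= 0.5, so the array can scan to endfire without grating lobes: theta_max = 90 deg

90 deg


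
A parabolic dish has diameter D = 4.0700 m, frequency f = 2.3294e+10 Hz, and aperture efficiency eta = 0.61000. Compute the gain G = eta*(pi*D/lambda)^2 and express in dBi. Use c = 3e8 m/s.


lambda = c / f = 3.0000e+08 / 2.3294e+10 = 0.01287885 m
G_linear = 0.61000 * (pi * 4.0700 / 0.01287885)^2 = 601262.7
G_dBi = 10 * log10(601262.7) = 57.79 dBi

57.79 dBi


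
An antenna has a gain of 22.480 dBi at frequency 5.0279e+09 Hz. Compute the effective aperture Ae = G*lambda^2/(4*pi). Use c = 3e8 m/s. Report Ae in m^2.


lambda = c / f = 3.0000e+08 / 5.0279e+09 = 0.05966706 m
G_linear = 10^(22.480/10) = 177.0109
Ae = G_linear * lambda^2 / (4*pi) = 177.0109 * 0.05966706^2 / (4*pi) = 0.05015 m^2

0.05015 m^2


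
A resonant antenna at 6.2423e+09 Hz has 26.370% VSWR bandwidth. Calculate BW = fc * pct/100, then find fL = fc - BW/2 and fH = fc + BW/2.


BW = 6.2423e+09 * 26.370/100 = 1.646095e+09 Hz
fL = 6.2423e+09 - 1.646095e+09/2 = 5.419e+09 Hz
fH = 6.2423e+09 + 1.646095e+09/2 = 7.065e+09 Hz

BW=1.646e+09 Hz, fL=5.419e+09 Hz, fH=7.065e+09 Hz


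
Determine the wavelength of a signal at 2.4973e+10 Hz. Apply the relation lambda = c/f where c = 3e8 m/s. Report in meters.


lambda = c / f = 3.0000e+08 / 2.4973e+10 = 0.01201 m

0.01201 m


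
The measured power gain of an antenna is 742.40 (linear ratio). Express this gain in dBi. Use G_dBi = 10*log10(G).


G_dBi = 10 * log10(742.40) = 28.71 dBi

28.71 dBi


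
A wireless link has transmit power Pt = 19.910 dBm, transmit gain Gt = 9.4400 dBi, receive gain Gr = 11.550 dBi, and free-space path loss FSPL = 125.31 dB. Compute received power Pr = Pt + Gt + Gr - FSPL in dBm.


Pr = 19.910 + 9.4400 + 11.550 - 125.31 = -84.41 dBm

-84.41 dBm


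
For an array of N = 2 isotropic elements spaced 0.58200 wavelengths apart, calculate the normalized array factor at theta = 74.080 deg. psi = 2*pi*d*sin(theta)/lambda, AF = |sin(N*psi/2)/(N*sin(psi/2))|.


psi = 2*pi*0.58200*sin(74.080 deg) = 3.516559 rad
AF = |sin(2*3.516559/2) / (2*sin(3.516559/2))| = 0.1864

0.1864


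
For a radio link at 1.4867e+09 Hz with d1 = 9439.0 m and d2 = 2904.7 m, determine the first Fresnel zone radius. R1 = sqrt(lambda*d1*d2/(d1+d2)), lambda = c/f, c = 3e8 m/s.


lambda = c / f = 3.0000e+08 / 1.4867e+09 = 0.2017892 m
R1 = sqrt(0.2017892 * 9439.0 * 2904.7 / (9439.0 + 2904.7)) = 21.17 m

21.17 m


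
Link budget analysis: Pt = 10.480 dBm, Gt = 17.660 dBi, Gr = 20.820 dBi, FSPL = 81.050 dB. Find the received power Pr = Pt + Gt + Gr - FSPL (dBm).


Pr = 10.480 + 17.660 + 20.820 - 81.050 = -32.09 dBm

-32.09 dBm


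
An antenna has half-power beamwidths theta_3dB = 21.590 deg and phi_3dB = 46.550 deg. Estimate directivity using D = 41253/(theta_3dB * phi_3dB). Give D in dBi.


D_linear = 41253 / (21.590 * 46.550) = 41.04717
D_dBi = 10 * log10(41.04717) = 16.13 dBi

16.13 dBi


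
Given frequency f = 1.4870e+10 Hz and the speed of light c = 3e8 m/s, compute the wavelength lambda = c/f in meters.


lambda = c / f = 3.0000e+08 / 1.4870e+10 = 0.02017 m

0.02017 m


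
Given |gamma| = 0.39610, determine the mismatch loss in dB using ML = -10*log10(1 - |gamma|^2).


ML = -10 * log10(1 - 0.39610^2) = -10 * log10(0.84310479) = 0.7412 dB

0.7412 dB


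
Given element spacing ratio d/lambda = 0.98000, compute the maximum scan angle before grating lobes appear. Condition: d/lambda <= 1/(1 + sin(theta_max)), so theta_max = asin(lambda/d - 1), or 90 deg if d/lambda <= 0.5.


lambda/d - 1 = 1/0.98000 - 1 = 0.02040816
theta_max = asin(0.02040816) = 1.169 deg

1.169 deg


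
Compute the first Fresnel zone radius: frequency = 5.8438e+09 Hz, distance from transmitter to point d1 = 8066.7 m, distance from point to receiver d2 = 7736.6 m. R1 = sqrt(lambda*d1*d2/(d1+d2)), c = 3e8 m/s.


lambda = c / f = 3.0000e+08 / 5.8438e+09 = 0.05133646 m
R1 = sqrt(0.05133646 * 8066.7 * 7736.6 / (8066.7 + 7736.6)) = 14.24 m

14.24 m


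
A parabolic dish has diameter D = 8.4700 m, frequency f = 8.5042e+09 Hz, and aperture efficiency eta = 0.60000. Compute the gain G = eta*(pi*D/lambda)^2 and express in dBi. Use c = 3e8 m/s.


lambda = c / f = 3.0000e+08 / 8.5042e+09 = 0.03527669 m
G_linear = 0.60000 * (pi * 8.4700 / 0.03527669)^2 = 341383.2
G_dBi = 10 * log10(341383.2) = 55.33 dBi

55.33 dBi


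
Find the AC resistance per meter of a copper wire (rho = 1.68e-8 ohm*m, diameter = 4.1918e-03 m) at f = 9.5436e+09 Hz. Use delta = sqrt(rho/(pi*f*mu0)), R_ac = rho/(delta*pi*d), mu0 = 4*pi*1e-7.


delta = sqrt(1.68e-8 / (pi * 9.5436e+09 * 4*pi*1e-7)) = 6.677573e-07 m
R_ac = 1.68e-8 / (6.677573e-07 * pi * 4.1918e-03) = 1.910 ohm/m

1.910 ohm/m


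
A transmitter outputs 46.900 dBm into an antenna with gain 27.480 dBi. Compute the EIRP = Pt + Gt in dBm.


EIRP = Pt + Gt = 46.900 + 27.480 = 74.38 dBm

74.38 dBm


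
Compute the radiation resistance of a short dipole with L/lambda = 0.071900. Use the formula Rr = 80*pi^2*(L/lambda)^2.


Rr = 80 * pi^2 * (0.071900)^2 = 80 * 9.869604 * 5.169610e-03 = 4.082 ohm

4.082 ohm


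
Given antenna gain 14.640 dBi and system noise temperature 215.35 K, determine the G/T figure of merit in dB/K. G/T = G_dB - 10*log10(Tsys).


G/T = 14.640 - 10*log10(215.35) = 14.640 - 23.33145 = -8.691 dB/K

-8.691 dB/K


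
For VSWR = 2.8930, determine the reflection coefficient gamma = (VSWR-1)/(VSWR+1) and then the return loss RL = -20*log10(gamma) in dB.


gamma = (2.8930 - 1) / (2.8930 + 1) = 0.4862574
RL = -20 * log10(0.4862574) = 6.263 dB

6.263 dB


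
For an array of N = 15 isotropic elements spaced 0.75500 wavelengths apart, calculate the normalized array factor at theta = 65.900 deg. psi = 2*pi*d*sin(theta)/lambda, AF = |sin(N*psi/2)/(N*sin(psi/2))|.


psi = 2*pi*0.75500*sin(65.900 deg) = 4.330307 rad
AF = |sin(15*4.330307/2) / (15*sin(4.330307/2))| = 0.07025

0.07025


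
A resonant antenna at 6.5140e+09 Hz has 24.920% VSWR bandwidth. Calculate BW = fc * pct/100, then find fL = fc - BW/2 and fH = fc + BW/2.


BW = 6.5140e+09 * 24.920/100 = 1.623289e+09 Hz
fL = 6.5140e+09 - 1.623289e+09/2 = 5.702e+09 Hz
fH = 6.5140e+09 + 1.623289e+09/2 = 7.326e+09 Hz

BW=1.623e+09 Hz, fL=5.702e+09 Hz, fH=7.326e+09 Hz


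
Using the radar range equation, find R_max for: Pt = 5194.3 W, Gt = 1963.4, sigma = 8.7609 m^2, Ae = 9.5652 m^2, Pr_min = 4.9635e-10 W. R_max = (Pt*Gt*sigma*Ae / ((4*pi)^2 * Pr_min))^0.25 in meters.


R^4 = 5194.3*1963.4*8.7609*9.5652 / ((4*pi)^2 * 4.9635e-10) = 1.090362e+16
R_max = 1.090362e+16^0.25 = 10219 m

10219 m


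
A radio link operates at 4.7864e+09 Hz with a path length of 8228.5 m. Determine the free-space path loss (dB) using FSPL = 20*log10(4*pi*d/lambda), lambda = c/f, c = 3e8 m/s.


lambda = c / f = 3.0000e+08 / 4.7864e+09 = 0.06267759 m
FSPL = 20 * log10(4*pi*8228.5/0.06267759) = 124.3 dB

124.3 dB


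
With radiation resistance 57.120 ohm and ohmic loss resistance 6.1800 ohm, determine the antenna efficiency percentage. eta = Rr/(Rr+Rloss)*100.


eta = 57.120 / (57.120 + 6.1800) * 100 = 90.24%

90.24%


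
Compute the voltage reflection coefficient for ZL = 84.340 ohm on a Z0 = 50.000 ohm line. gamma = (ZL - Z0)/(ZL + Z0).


gamma = (84.340 - 50.000) / (84.340 + 50.000) = 0.2556

0.2556


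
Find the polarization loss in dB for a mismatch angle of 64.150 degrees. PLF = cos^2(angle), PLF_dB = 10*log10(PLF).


PLF_linear = cos^2(64.150 deg) = 0.1901105
PLF_dB = 10 * log10(0.1901105) = -7.210 dB

-7.210 dB


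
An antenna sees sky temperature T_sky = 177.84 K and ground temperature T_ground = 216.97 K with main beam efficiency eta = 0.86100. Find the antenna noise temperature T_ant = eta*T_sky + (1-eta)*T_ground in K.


T_ant = 0.86100 * 177.84 + (1 - 0.86100) * 216.97 = 183.3 K

183.3 K


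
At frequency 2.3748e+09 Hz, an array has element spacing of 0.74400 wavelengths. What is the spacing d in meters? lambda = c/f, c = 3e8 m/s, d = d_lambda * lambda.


lambda = c / f = 3.0000e+08 / 2.3748e+09 = 0.1263264 m
d = 0.74400 * 0.1263264 = 0.09399 m

0.09399 m


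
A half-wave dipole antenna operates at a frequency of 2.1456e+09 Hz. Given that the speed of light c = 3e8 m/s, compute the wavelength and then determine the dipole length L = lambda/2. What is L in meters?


lambda = c / f = 3.0000e+08 / 2.1456e+09 = 0.1398210 m
L = lambda / 2 = 0.1398210 / 2 = 0.06991 m

0.06991 m


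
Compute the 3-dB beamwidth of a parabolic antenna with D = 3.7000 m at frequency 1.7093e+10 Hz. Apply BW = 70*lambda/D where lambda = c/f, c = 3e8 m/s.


lambda = c / f = 3.0000e+08 / 1.7093e+10 = 0.01755104 m
BW = 70 * 0.01755104 / 3.7000 = 0.3320 deg

0.3320 deg


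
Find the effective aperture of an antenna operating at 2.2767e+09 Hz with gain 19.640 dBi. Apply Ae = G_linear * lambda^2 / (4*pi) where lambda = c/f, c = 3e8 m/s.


lambda = c / f = 3.0000e+08 / 2.2767e+09 = 0.1317697 m
G_linear = 10^(19.640/10) = 92.04496
Ae = G_linear * lambda^2 / (4*pi) = 92.04496 * 0.1317697^2 / (4*pi) = 0.1272 m^2

0.1272 m^2


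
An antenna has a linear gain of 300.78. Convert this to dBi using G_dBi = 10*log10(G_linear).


G_dBi = 10 * log10(300.78) = 24.78 dBi

24.78 dBi


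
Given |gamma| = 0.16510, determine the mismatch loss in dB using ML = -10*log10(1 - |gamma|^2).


ML = -10 * log10(1 - 0.16510^2) = -10 * log10(0.97274199) = 0.1200 dB

0.1200 dB


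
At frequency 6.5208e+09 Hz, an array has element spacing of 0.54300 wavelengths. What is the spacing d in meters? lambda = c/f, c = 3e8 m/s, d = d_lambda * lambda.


lambda = c / f = 3.0000e+08 / 6.5208e+09 = 0.04600662 m
d = 0.54300 * 0.04600662 = 0.02498 m

0.02498 m


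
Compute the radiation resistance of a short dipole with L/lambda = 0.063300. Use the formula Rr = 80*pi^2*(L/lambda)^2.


Rr = 80 * pi^2 * (0.063300)^2 = 80 * 9.869604 * 4.006890e-03 = 3.164 ohm

3.164 ohm


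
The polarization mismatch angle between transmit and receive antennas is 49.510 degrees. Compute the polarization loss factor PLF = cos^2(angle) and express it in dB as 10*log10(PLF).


PLF_linear = cos^2(49.510 deg) = 0.4216104
PLF_dB = 10 * log10(0.4216104) = -3.751 dB

-3.751 dB


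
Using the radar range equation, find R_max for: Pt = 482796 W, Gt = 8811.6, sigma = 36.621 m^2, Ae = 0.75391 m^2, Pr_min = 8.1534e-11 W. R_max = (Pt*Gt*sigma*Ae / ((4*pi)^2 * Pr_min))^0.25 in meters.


R^4 = 482796*8811.6*36.621*0.75391 / ((4*pi)^2 * 8.1534e-11) = 9.122412e+18
R_max = 9.122412e+18^0.25 = 54958 m

54958 m


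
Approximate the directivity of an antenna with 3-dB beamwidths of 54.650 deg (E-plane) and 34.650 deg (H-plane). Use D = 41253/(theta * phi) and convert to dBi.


D_linear = 41253 / (54.650 * 34.650) = 21.78523
D_dBi = 10 * log10(21.78523) = 13.38 dBi

13.38 dBi


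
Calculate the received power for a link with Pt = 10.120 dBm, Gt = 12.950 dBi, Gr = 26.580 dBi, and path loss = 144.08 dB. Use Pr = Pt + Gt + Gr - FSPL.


Pr = 10.120 + 12.950 + 26.580 - 144.08 = -94.43 dBm

-94.43 dBm


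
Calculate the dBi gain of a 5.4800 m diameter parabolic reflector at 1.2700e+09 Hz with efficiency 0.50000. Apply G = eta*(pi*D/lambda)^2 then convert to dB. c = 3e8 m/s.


lambda = c / f = 3.0000e+08 / 1.2700e+09 = 0.2362205 m
G_linear = 0.50000 * (pi * 5.4800 / 0.2362205)^2 = 2655.802
G_dBi = 10 * log10(2655.802) = 34.24 dBi

34.24 dBi


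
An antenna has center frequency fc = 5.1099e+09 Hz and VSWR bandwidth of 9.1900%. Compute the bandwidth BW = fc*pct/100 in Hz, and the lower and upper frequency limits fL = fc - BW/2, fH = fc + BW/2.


BW = 5.1099e+09 * 9.1900/100 = 4.695998e+08 Hz
fL = 5.1099e+09 - 4.695998e+08/2 = 4.875e+09 Hz
fH = 5.1099e+09 + 4.695998e+08/2 = 5.345e+09 Hz

BW=4.696e+08 Hz, fL=4.875e+09 Hz, fH=5.345e+09 Hz


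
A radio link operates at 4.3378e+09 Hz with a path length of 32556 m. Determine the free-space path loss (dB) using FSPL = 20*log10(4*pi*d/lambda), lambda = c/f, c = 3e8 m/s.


lambda = c / f = 3.0000e+08 / 4.3378e+09 = 0.06915948 m
FSPL = 20 * log10(4*pi*32556/0.06915948) = 135.4 dB

135.4 dB


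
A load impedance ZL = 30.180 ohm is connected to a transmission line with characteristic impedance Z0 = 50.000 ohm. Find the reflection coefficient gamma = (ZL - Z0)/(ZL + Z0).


gamma = (30.180 - 50.000) / (30.180 + 50.000) = -0.2472

-0.2472


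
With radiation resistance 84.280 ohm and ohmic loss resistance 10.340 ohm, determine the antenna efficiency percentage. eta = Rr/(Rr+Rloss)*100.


eta = 84.280 / (84.280 + 10.340) * 100 = 89.07%

89.07%


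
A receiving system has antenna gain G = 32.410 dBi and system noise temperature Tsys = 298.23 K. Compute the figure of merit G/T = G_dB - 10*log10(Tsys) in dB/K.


G/T = 32.410 - 10*log10(298.23) = 32.410 - 24.74551 = 7.664 dB/K

7.664 dB/K


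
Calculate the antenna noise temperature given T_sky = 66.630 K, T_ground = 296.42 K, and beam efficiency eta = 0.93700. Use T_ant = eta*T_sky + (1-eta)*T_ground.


T_ant = 0.93700 * 66.630 + (1 - 0.93700) * 296.42 = 81.11 K

81.11 K


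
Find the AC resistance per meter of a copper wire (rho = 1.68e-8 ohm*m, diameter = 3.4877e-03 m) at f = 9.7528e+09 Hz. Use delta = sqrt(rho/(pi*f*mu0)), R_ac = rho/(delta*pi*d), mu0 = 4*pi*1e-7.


delta = sqrt(1.68e-8 / (pi * 9.7528e+09 * 4*pi*1e-7)) = 6.605567e-07 m
R_ac = 1.68e-8 / (6.605567e-07 * pi * 3.4877e-03) = 2.321 ohm/m

2.321 ohm/m


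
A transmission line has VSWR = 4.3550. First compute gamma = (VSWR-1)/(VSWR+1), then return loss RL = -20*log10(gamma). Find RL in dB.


gamma = (4.3550 - 1) / (4.3550 + 1) = 0.6265173
RL = -20 * log10(0.6265173) = 4.061 dB

4.061 dB


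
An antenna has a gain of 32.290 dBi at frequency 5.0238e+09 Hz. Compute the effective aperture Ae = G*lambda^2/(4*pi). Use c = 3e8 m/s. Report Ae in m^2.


lambda = c / f = 3.0000e+08 / 5.0238e+09 = 0.05971575 m
G_linear = 10^(32.290/10) = 1694.338
Ae = G_linear * lambda^2 / (4*pi) = 1694.338 * 0.05971575^2 / (4*pi) = 0.4808 m^2

0.4808 m^2


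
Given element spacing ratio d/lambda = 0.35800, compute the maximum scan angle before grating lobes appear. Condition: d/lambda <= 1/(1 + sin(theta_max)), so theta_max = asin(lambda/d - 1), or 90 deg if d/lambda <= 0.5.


lambda/d - 1 = 1/0.35800 - 1 = 1.793296 >= 1
d/lambda <= 0.5, so the array can scan to endfire without grating lobes: theta_max = 90 deg

90 deg


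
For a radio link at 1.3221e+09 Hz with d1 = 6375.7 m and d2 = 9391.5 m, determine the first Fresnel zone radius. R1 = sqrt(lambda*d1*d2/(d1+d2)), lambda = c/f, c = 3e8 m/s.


lambda = c / f = 3.0000e+08 / 1.3221e+09 = 0.2269117 m
R1 = sqrt(0.2269117 * 6375.7 * 9391.5 / (6375.7 + 9391.5)) = 29.36 m

29.36 m


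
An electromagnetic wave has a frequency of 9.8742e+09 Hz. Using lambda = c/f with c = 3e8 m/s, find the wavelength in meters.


lambda = c / f = 3.0000e+08 / 9.8742e+09 = 0.03038 m

0.03038 m


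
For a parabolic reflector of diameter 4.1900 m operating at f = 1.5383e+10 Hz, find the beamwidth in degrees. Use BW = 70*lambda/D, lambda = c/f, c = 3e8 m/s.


lambda = c / f = 3.0000e+08 / 1.5383e+10 = 0.01950205 m
BW = 70 * 0.01950205 / 4.1900 = 0.3258 deg

0.3258 deg


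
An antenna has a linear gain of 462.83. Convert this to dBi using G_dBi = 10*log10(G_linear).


G_dBi = 10 * log10(462.83) = 26.65 dBi

26.65 dBi


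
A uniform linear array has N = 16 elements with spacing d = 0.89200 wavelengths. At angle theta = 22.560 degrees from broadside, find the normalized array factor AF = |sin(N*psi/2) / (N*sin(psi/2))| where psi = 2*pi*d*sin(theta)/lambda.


psi = 2*pi*0.89200*sin(22.560 deg) = 2.150209 rad
AF = |sin(16*2.150209/2) / (16*sin(2.150209/2))| = 0.07084

0.07084


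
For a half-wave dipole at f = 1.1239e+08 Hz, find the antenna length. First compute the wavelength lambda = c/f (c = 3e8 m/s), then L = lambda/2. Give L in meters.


lambda = c / f = 3.0000e+08 / 1.1239e+08 = 2.669277 m
L = lambda / 2 = 2.669277 / 2 = 1.335 m

1.335 m


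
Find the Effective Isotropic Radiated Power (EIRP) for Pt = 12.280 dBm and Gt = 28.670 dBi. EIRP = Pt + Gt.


EIRP = Pt + Gt = 12.280 + 28.670 = 40.95 dBm

40.95 dBm


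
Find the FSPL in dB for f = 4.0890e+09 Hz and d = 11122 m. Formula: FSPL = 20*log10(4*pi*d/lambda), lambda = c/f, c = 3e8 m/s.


lambda = c / f = 3.0000e+08 / 4.0890e+09 = 0.07336757 m
FSPL = 20 * log10(4*pi*11122/0.07336757) = 125.6 dB

125.6 dB


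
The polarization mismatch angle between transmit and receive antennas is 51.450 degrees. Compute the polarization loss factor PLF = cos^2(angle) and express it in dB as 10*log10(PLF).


PLF_linear = cos^2(51.450 deg) = 0.3883749
PLF_dB = 10 * log10(0.3883749) = -4.107 dB

-4.107 dB


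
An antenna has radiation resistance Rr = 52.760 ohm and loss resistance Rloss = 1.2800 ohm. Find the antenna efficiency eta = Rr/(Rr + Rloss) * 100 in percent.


eta = 52.760 / (52.760 + 1.2800) * 100 = 97.63%

97.63%


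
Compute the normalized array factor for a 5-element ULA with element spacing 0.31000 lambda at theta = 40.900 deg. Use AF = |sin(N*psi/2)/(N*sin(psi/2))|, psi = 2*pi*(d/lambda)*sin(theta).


psi = 2*pi*0.31000*sin(40.900 deg) = 1.275296 rad
AF = |sin(5*1.275296/2) / (5*sin(1.275296/2))| = 0.01567

0.01567


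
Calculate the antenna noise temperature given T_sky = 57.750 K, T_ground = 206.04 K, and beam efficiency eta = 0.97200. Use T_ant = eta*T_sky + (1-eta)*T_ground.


T_ant = 0.97200 * 57.750 + (1 - 0.97200) * 206.04 = 61.90 K

61.90 K


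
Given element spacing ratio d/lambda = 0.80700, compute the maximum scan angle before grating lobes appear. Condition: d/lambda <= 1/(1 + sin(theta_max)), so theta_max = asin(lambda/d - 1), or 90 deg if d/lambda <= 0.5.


lambda/d - 1 = 1/0.80700 - 1 = 0.2391574
theta_max = asin(0.2391574) = 13.84 deg

13.84 deg


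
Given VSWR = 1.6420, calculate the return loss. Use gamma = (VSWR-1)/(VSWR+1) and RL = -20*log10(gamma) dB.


gamma = (1.6420 - 1) / (1.6420 + 1) = 0.2429977
RL = -20 * log10(0.2429977) = 12.29 dB

12.29 dB


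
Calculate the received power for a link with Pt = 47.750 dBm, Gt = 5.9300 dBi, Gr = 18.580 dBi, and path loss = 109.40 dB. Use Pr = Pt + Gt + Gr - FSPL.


Pr = 47.750 + 5.9300 + 18.580 - 109.40 = -37.14 dBm

-37.14 dBm
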